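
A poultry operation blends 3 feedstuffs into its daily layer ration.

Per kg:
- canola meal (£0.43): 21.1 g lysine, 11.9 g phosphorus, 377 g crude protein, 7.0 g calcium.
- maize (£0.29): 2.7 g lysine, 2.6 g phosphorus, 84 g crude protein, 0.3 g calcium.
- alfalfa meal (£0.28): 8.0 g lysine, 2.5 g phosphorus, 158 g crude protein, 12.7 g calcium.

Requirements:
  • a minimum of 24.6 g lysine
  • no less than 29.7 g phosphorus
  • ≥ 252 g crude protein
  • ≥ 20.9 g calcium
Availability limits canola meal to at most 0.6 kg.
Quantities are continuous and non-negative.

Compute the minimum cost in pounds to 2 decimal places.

£2.78

Treat it as an LP. Let x1 = kg of canola meal, x2 = kg of maize, x3 = kg of alfalfa meal.
min 0.43x1 + 0.29x2 + 0.28x3 s.t.:
  21.1x1 + 2.7x2 + 8x3 ≥ 24.6   (lysine)
  11.9x1 + 2.6x2 + 2.5x3 ≥ 29.7   (phosphorus)
  377x1 + 84x2 + 158x3 ≥ 252   (crude protein)
  7x1 + 0.3x2 + 12.7x3 ≥ 20.9   (calcium)
  x1 ≤ 0.6
  x1, x2, x3 ≥ 0.
All 3 inputs are positive at the optimum. There the phosphorus, calcium, the canola meal cap constraints are tight.
Optimal quantities: canola meal = 0.6 kg, maize = 7.585 kg, alfalfa meal = 1.136 kg.
Hence cost = 0.43·0.6 + 0.29·7.585 + 0.28·1.136 = £2.7757.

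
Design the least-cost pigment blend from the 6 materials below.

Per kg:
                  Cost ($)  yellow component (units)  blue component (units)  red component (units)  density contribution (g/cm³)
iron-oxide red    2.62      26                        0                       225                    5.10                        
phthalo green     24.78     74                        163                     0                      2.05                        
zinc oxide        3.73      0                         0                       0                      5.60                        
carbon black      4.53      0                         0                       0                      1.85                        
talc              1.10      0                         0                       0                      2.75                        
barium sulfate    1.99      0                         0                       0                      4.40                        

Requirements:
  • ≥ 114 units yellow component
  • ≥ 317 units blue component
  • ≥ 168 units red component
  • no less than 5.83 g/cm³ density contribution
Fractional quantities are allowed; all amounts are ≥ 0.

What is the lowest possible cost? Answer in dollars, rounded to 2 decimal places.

$50.15

Set it up as a linear program. Let x1 = kg of iron-oxide red, x2 = kg of phthalo green, x3 = kg of zinc oxide, x4 = kg of carbon black, x5 = kg of talc, x6 = kg of barium sulfate.
Minimise 2.62x1 + 24.78x2 + 3.73x3 + 4.53x4 + 1.1x5 + 1.99x6 with:
  26x1 + 74x2 ≥ 114   (yellow component)
  163x2 ≥ 317   (blue component)
  225x1 ≥ 168   (red component)
  5.1x1 + 2.05x2 + 5.6x3 + 1.85x4 + 2.75x5 + 4.4x6 ≥ 5.83   (density contribution)
  x1, x2, x3, x4, x5, x6 ≥ 0.
The minimum-cost mix takes nothing from zinc oxide, carbon black, talc, barium sulfate — only iron-oxide red, phthalo green. Binding constraints: blue component and red component.
Solving gives x1 = 0.7467, x2 = 1.945.
Hence cost = 2.62·0.7467 + 24.78·1.945 = $50.1535.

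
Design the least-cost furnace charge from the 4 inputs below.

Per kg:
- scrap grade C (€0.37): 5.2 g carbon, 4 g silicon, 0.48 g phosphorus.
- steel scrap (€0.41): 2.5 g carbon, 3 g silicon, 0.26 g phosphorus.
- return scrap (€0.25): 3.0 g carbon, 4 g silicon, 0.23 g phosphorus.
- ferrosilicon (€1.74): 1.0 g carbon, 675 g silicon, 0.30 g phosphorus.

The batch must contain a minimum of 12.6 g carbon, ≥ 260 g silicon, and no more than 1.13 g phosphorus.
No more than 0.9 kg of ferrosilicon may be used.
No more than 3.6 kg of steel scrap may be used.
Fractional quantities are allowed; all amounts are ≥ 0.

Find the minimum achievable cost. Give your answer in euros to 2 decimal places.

Let x1 = kg of scrap grade C, x2 = kg of steel scrap, x3 = kg of return scrap, x4 = kg of ferrosilicon.
Minimize 0.37x1 + 0.41x2 + 0.25x3 + 1.74x4 s.t.:
  5.2x1 + 2.5x2 + 3x3 + 1x4 ≥ 12.6   (carbon)
  4x1 + 3x2 + 4x3 + 675x4 ≥ 260   (silicon)
  0.48x1 + 0.26x2 + 0.23x3 + 0.3x4 ≤ 1.13   (phosphorus)
  x4 ≤ 0.9
  x2 ≤ 3.6
  x1, x2, x3, x4 ≥ 0.
The minimum-cost mix takes nothing from steel scrap — only scrap grade C, return scrap, ferrosilicon. There the carbon, silicon, phosphorus constraints are tight.
Optimal quantities: scrap grade C = 1.013 kg, return scrap = 2.322 kg, ferrosilicon = 0.3654 kg.
Total cost: 0.37·1.013 + 0.25·2.322 + 1.74·0.3654 = 1.5911.

€1.59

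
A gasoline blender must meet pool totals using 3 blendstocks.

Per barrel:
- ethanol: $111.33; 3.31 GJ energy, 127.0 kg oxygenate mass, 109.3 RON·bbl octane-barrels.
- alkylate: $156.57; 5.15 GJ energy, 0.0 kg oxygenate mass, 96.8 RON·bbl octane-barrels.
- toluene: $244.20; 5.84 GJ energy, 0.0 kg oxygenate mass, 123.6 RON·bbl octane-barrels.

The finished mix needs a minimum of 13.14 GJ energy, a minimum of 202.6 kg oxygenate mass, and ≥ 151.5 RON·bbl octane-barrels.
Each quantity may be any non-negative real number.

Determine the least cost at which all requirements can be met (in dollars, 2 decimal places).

$416.55

This is a linear program. Let x1 = barrels of ethanol, x2 = barrels of alkylate, x3 = barrels of toluene.
Minimize 111.33x1 + 156.57x2 + 244.2x3 with:
  3.31x1 + 5.15x2 + 5.84x3 ≥ 13.14   (energy)
  127x1 ≥ 202.6   (oxygenate mass)
  109.3x1 + 96.8x2 + 123.6x3 ≥ 151.5   (octane-barrels)
  x1, x2, x3 ≥ 0.
The optimal basis is {ethanol, alkylate}; toluene drops out. There the energy and oxygenate mass constraints are tight.
That vertex is x1 = 1.5953, x2 = 1.5261.
Objective = 111.33·1.5953 + 156.57·1.5261 = 416.5462.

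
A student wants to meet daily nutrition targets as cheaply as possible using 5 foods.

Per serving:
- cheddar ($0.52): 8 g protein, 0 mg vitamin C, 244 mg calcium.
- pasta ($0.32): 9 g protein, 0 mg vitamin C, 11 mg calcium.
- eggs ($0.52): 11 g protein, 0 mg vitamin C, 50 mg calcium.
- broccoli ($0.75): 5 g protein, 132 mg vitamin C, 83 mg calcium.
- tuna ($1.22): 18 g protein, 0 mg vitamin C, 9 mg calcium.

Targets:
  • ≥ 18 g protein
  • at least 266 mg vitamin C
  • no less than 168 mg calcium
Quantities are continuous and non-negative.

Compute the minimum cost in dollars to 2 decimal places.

$1.79

Set it up as a linear program. Let x1 = servings of cheddar, x2 = servings of pasta, x3 = servings of eggs, x4 = servings of broccoli, x5 = servings of tuna.
Minimise 0.52x1 + 0.32x2 + 0.52x3 + 0.75x4 + 1.22x5 with:
  8x1 + 9x2 + 11x3 + 5x4 + 18x5 ≥ 18   (protein)
  132x4 ≥ 266   (vitamin C)
  244x1 + 11x2 + 50x3 + 83x4 + 9x5 ≥ 168   (calcium)
  x1, x2, x3, x4, x5 ≥ 0.
The cheapest feasible vertex uses only pasta, broccoli; cheddar, eggs, tuna are not used. Binding constraints: protein and vitamin C.
Solving gives x2 = 0.8805, x4 = 2.015.
Total cost: 0.32·0.8805 + 0.75·2.015 = 1.7930.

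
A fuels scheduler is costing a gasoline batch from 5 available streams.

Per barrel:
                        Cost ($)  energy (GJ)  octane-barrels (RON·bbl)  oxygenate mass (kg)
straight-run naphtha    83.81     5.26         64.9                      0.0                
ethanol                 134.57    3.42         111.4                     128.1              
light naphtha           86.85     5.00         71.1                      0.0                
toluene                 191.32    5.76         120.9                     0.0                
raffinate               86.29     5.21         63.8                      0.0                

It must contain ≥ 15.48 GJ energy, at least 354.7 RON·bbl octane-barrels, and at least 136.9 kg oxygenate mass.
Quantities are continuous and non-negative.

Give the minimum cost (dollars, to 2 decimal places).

Let x1 = barrels of straight-run naphtha, x2 = barrels of ethanol, x3 = barrels of light naphtha, x4 = barrels of toluene, x5 = barrels of raffinate.
min 83.81x1 + 134.57x2 + 86.85x3 + 191.32x4 + 86.29x5 s.t.:
  5.26x1 + 3.42x2 + 5x3 + 5.76x4 + 5.21x5 ≥ 15.48   (energy)
  64.9x1 + 111.4x2 + 71.1x3 + 120.9x4 + 63.8x5 ≥ 354.7   (octane-barrels)
  128.1x2 ≥ 136.9   (oxygenate mass)
  x1, x2, x3, x4, x5 ≥ 0.
The cheapest feasible vertex uses only ethanol, light naphtha; straight-run naphtha, toluene, raffinate are not used. Binding constraints: energy and octane-barrels.
So ethanol = 2.144 barrels, light naphtha = 1.6295 barrels.
Hence cost = 134.57·2.144 + 86.85·1.6295 = $430.0402.

$430.04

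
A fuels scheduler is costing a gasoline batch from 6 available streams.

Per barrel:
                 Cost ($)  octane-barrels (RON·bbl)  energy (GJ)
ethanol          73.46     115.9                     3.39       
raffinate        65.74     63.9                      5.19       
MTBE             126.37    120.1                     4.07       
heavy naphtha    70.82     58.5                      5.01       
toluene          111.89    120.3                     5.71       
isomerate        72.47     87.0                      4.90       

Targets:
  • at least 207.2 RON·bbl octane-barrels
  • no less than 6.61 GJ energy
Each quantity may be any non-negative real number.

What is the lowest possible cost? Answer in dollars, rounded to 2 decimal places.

$135.37

Treat it as an LP. Let x1 = barrels of ethanol, x2 = barrels of raffinate, x3 = barrels of MTBE, x4 = barrels of heavy naphtha, x5 = barrels of toluene, x6 = barrels of isomerate.
min 73.46x1 + 65.74x2 + 126.37x3 + 70.82x4 + 111.89x5 + 72.47x6 s.t.:
  115.9x1 + 63.9x2 + 120.1x3 + 58.5x4 + 120.3x5 + 87x6 ≥ 207.2   (octane-barrels)
  3.39x1 + 5.19x2 + 4.07x3 + 5.01x4 + 5.71x5 + 4.9x6 ≥ 6.61   (energy)
  x1, x2, x3, x4, x5, x6 ≥ 0.
The minimum-cost mix takes nothing from raffinate, MTBE, heavy naphtha, toluene — only ethanol, isomerate. Binding constraints: octane-barrels and energy.
That vertex is x1 = 1.6126, x6 = 0.23332.
Objective = 73.46·1.6126 + 72.47·0.23332 = 135.3703.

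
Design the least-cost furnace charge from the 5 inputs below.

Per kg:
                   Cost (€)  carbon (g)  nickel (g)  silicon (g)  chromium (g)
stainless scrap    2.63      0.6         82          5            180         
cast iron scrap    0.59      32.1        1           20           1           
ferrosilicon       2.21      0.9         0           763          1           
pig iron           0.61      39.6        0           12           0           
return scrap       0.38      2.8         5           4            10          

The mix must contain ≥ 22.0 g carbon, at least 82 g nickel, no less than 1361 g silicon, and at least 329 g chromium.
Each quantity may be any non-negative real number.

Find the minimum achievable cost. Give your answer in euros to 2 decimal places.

Let x1 = kg of stainless scrap, x2 = kg of cast iron scrap, x3 = kg of ferrosilicon, x4 = kg of pig iron, x5 = kg of return scrap.
Minimise 2.63x1 + 0.59x2 + 2.21x3 + 0.61x4 + 0.38x5 with:
  0.6x1 + 32.1x2 + 0.9x3 + 39.6x4 + 2.8x5 ≥ 22   (carbon)
  82x1 + 1x2 + 5x5 ≥ 82   (nickel)
  5x1 + 20x2 + 763x3 + 12x4 + 4x5 ≥ 1361   (silicon)
  180x1 + 1x2 + 1x3 + 10x5 ≥ 329   (chromium)
  x1, x2, x3, x4, x5 ≥ 0.
At the optimum only stainless scrap, ferrosilicon, pig iron are positive (cast iron scrap, return scrap = 0). There the carbon, silicon, chromium constraints are tight.
So stainless scrap = 1.818 kg, ferrosilicon = 1.764 kg, pig iron = 0.4879 kg.
Hence cost = 2.63·1.818 + 2.21·1.764 + 0.61·0.4879 = €8.9774.

€8.98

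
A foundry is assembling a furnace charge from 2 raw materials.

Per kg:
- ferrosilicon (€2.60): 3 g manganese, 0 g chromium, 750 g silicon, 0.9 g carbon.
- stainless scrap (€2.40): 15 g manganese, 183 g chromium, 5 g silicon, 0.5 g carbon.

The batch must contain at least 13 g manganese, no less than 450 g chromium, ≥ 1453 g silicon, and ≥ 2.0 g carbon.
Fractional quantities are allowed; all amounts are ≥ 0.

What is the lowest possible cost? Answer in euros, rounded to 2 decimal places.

€10.90

Let x1 = kg of ferrosilicon, x2 = kg of stainless scrap.
Minimise 2.6x1 + 2.4x2 with:
  3x1 + 15x2 ≥ 13   (manganese)
  183x2 ≥ 450   (chromium)
  750x1 + 5x2 ≥ 1453   (silicon)
  0.9x1 + 0.5x2 ≥ 2   (carbon)
  x1, x2 ≥ 0.
Both inputs are positive at the optimum. The chromium and silicon requirements are met with equality.
Optimal quantities: ferrosilicon = 1.921 kg, stainless scrap = 2.459 kg.
Cost = 2.6·1.921 + 2.4·2.459 = 10.8962.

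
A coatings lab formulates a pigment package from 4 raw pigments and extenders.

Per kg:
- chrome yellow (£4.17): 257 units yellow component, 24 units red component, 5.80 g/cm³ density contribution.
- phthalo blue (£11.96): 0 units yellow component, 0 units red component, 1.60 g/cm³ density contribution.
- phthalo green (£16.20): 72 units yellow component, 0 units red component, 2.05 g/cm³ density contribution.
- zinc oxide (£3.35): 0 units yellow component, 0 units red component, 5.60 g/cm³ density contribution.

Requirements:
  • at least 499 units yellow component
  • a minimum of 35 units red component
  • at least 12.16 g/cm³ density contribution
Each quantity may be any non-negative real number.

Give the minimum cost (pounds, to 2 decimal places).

£8.63

Let x1 = kg of chrome yellow, x2 = kg of phthalo blue, x3 = kg of phthalo green, x4 = kg of zinc oxide.
Minimise 4.17x1 + 11.96x2 + 16.2x3 + 3.35x4 subject to:
  257x1 + 72x3 ≥ 499   (yellow component)
  24x1 ≥ 35   (red component)
  5.8x1 + 1.6x2 + 2.05x3 + 5.6x4 ≥ 12.16   (density contribution)
  x1, x2, x3, x4 ≥ 0.
The cheapest feasible vertex uses only chrome yellow, zinc oxide; phthalo blue, phthalo green are not used. Binding constraints: yellow component and density contribution.
So chrome yellow = 1.9416 kg, zinc oxide = 0.16045 kg.
Objective = 4.17·1.9416 + 3.35·0.16045 = 8.6340.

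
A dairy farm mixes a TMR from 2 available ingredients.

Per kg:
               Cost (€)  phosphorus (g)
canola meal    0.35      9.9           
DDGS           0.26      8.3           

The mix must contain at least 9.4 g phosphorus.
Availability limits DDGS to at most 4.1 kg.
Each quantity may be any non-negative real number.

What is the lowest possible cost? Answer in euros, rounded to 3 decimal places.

€0.294

Let x1 = kg of canola meal, x2 = kg of DDGS.
Minimize 0.35x1 + 0.26x2 subject to:
  9.9x1 + 8.3x2 ≥ 9.4   (phosphorus)
  x2 ≤ 4.1
  x1, x2 ≥ 0.
At the optimum only DDGS is positive (canola meal = 0). Binding constraint: phosphorus.
So DDGS = 1.1325 kg.
Total cost: 0.26·1.1325 = 0.29445.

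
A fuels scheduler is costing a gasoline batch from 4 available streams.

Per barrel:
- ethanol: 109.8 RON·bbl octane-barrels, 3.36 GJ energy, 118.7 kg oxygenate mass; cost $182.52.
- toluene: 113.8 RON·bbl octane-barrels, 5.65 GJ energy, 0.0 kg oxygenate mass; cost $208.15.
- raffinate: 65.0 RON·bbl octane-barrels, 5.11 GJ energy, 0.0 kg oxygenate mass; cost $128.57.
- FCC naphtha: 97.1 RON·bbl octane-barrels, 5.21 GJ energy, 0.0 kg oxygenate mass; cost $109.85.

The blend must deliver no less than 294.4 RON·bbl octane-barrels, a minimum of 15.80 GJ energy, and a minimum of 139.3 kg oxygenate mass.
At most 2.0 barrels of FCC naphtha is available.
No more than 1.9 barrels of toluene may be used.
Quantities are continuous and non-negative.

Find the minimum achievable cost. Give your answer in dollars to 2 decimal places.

This is a linear program. Let x1 = barrels of ethanol, x2 = barrels of toluene, x3 = barrels of raffinate, x4 = barrels of FCC naphtha.
Minimize 182.52x1 + 208.15x2 + 128.57x3 + 109.85x4 with:
  109.8x1 + 113.8x2 + 65x3 + 97.1x4 ≥ 294.4   (octane-barrels)
  3.36x1 + 5.65x2 + 5.11x3 + 5.21x4 ≥ 15.8   (energy)
  118.7x1 ≥ 139.3   (oxygenate mass)
  x4 ≤ 2
  x2 ≤ 1.9
  x1, x2, x3, x4 ≥ 0.
At the optimum only ethanol, raffinate, FCC naphtha are positive (toluene = 0). There the energy, oxygenate mass, the FCC naphtha cap constraints are tight.
Optimal quantities: ethanol = 1.17355 barrels, raffinate = 0.28119 barrels, FCC naphtha = 2 barrels.
Cost = 182.52·1.17355 + 128.57·0.28119 + 109.85·2 = 470.0489.

$470.05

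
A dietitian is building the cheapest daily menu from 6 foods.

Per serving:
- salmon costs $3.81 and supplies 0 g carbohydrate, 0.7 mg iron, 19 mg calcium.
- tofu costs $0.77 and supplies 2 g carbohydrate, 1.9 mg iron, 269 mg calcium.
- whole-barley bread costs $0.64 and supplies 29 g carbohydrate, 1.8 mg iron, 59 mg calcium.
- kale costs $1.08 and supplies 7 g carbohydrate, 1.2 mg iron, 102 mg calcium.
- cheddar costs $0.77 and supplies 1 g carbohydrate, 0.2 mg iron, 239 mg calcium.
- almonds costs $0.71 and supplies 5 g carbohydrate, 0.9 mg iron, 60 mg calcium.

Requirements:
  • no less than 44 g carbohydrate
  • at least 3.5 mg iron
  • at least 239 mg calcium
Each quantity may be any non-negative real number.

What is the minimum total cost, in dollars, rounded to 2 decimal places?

Let x1 = servings of salmon, x2 = servings of tofu, x3 = servings of whole-barley bread, x4 = servings of kale, x5 = servings of cheddar, x6 = servings of almonds.
Minimise 3.81x1 + 0.77x2 + 0.64x3 + 1.08x4 + 0.77x5 + 0.71x6 subject to:
  2x2 + 29x3 + 7x4 + 1x5 + 5x6 ≥ 44   (carbohydrate)
  0.7x1 + 1.9x2 + 1.8x3 + 1.2x4 + 0.2x5 + 0.9x6 ≥ 3.5   (iron)
  19x1 + 269x2 + 59x3 + 102x4 + 239x5 + 60x6 ≥ 239   (calcium)
  x1, x2, x3, x4, x5, x6 ≥ 0.
The minimum-cost mix takes nothing from salmon, kale, cheddar, almonds — only tofu, whole-barley bread. Binding constraints: carbohydrate and calcium.
Optimal quantities: tofu = 0.5642 servings, whole-barley bread = 1.478 servings.
Cost = 0.77·0.5642 + 0.64·1.478 = 1.3804.

$1.38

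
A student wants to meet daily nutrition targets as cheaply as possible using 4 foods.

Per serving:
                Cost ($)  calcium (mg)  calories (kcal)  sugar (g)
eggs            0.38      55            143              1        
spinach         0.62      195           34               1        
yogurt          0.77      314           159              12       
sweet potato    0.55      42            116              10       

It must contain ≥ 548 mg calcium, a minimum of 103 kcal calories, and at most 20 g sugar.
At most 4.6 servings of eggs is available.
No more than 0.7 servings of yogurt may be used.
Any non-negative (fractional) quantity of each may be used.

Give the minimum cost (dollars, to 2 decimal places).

$1.58

This is a linear program. Let x1 = servings of eggs, x2 = servings of spinach, x3 = servings of yogurt, x4 = servings of sweet potato.
Minimize 0.38x1 + 0.62x2 + 0.77x3 + 0.55x4 s.t.:
  55x1 + 195x2 + 314x3 + 42x4 ≥ 548   (calcium)
  143x1 + 34x2 + 159x3 + 116x4 ≥ 103   (calories)
  1x1 + 1x2 + 12x3 + 10x4 ≤ 20   (sugar)
  x1 ≤ 4.6
  x3 ≤ 0.7
  x1, x2, x3, x4 ≥ 0.
The optimal basis is {spinach, yogurt}; eggs, sweet potato drop out. The calcium and the yogurt cap requirements are met with equality.
Solving gives x2 = 1.683, x3 = 0.7.
Total cost: 0.62·1.683 + 0.77·0.7 = 1.5825.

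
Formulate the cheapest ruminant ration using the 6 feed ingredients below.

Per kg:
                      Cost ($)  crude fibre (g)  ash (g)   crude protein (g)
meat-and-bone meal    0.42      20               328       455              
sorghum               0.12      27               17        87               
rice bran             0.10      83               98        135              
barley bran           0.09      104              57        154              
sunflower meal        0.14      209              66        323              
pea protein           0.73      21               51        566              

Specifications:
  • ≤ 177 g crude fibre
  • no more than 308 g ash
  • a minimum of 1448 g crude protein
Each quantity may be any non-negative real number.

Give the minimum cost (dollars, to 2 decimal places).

Let x1 = kg of meat-and-bone meal, x2 = kg of sorghum, x3 = kg of rice bran, x4 = kg of barley bran, x5 = kg of sunflower meal, x6 = kg of pea protein.
Minimize 0.42x1 + 0.12x2 + 0.1x3 + 0.09x4 + 0.14x5 + 0.73x6 with:
  20x1 + 27x2 + 83x3 + 104x4 + 209x5 + 21x6 ≤ 177   (crude fibre)
  328x1 + 17x2 + 98x3 + 57x4 + 66x5 + 51x6 ≤ 308   (ash)
  455x1 + 87x2 + 135x3 + 154x4 + 323x5 + 566x6 ≥ 1448   (crude protein)
  x1, x2, x3, x4, x5, x6 ≥ 0.
The minimum-cost mix takes nothing from sorghum, rice bran, barley bran — only meat-and-bone meal, sunflower meal, pea protein. There the crude fibre, ash, crude protein constraints are tight.
Solving gives x1 = 0.5392, x5 = 0.6172, x6 = 1.773.
Cost = 0.42·0.5392 + 0.14·0.6172 + 0.73·1.773 = 1.6072.

$1.61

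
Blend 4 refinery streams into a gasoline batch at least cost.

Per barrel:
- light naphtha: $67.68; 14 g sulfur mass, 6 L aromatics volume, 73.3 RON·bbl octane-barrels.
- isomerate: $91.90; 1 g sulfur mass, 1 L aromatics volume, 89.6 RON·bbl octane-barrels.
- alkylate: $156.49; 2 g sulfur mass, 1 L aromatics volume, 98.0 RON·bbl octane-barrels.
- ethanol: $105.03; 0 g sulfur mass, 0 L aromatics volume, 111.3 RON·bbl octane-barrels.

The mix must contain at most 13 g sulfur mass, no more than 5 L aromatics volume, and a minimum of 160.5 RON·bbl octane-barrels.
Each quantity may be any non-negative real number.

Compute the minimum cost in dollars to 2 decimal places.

$150.22

Let x1 = barrels of light naphtha, x2 = barrels of isomerate, x3 = barrels of alkylate, x4 = barrels of ethanol.
Minimize 67.68x1 + 91.9x2 + 156.49x3 + 105.03x4 subject to:
  14x1 + 1x2 + 2x3 ≤ 13   (sulfur mass)
  6x1 + 1x2 + 1x3 ≤ 5   (aromatics volume)
  73.3x1 + 89.6x2 + 98x3 + 111.3x4 ≥ 160.5   (octane-barrels)
  x1, x2, x3, x4 ≥ 0.
At the optimum only light naphtha, ethanol are positive (isomerate, alkylate = 0). The aromatics volume and octane-barrels requirements are met with equality.
So light naphtha = 0.83333 barrels, ethanol = 0.89323 barrels.
Total cost: 67.68·0.83333 + 105.03·0.89323 = 150.2157.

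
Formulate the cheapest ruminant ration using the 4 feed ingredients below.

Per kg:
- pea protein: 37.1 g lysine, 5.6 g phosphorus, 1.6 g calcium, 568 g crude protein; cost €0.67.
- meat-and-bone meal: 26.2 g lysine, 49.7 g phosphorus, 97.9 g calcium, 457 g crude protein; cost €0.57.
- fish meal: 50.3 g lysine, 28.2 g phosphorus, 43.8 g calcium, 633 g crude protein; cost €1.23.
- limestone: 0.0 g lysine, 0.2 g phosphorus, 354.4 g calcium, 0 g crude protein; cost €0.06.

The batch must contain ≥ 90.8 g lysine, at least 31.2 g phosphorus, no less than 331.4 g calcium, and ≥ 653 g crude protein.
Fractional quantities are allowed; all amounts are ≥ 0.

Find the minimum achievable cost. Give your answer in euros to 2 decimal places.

Let x1 = kg of pea protein, x2 = kg of meat-and-bone meal, x3 = kg of fish meal, x4 = kg of limestone.
min 0.67x1 + 0.57x2 + 1.23x3 + 0.06x4 subject to:
  37.1x1 + 26.2x2 + 50.3x3 ≥ 90.8   (lysine)
  5.6x1 + 49.7x2 + 28.2x3 + 0.2x4 ≥ 31.2   (phosphorus)
  1.6x1 + 97.9x2 + 43.8x3 + 354.4x4 ≥ 331.4   (calcium)
  568x1 + 457x2 + 633x3 ≥ 653   (crude protein)
  x1, x2, x3, x4 ≥ 0.
The cheapest feasible vertex uses only pea protein, meat-and-bone meal, limestone; fish meal is not used. Binding constraints: lysine, phosphorus, calcium.
So pea protein = 2.18 kg, meat-and-bone meal = 0.3788 kg, limestone = 0.8206 kg.
Objective = 0.67·2.18 + 0.57·0.3788 + 0.06·0.8206 = 1.7258.

€1.73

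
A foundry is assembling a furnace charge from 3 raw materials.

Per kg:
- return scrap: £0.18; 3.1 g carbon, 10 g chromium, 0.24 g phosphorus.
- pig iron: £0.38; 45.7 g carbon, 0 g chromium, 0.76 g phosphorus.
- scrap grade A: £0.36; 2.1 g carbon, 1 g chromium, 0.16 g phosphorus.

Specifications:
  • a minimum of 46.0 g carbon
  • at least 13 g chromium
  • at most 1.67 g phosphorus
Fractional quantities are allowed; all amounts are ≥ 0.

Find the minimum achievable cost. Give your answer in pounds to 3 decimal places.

£0.583

Let x1 = kg of return scrap, x2 = kg of pig iron, x3 = kg of scrap grade A.
min 0.18x1 + 0.38x2 + 0.36x3 s.t.:
  3.1x1 + 45.7x2 + 2.1x3 ≥ 46   (carbon)
  10x1 + 1x3 ≥ 13   (chromium)
  0.24x1 + 0.76x2 + 0.16x3 ≤ 1.67   (phosphorus)
  x1, x2, x3 ≥ 0.
At the optimum only return scrap, pig iron are positive (scrap grade A = 0). The carbon and chromium requirements are met with equality.
Solving gives x1 = 1.3, x2 = 0.9184.
Total cost: 0.18·1.3 + 0.38·0.9184 = 0.58299.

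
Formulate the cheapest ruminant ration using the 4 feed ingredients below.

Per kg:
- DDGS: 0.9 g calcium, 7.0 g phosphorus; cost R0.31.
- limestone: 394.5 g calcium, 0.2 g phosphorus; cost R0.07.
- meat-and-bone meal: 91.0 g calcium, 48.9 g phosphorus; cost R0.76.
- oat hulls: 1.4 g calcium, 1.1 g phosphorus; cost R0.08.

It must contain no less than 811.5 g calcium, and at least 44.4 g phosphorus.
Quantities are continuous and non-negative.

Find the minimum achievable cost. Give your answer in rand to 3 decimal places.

R0.814

Set it up as a linear program. Let x1 = kg of DDGS, x2 = kg of limestone, x3 = kg of meat-and-bone meal, x4 = kg of oat hulls.
Minimize 0.31x1 + 0.07x2 + 0.76x3 + 0.08x4 subject to:
  0.9x1 + 394.5x2 + 91x3 + 1.4x4 ≥ 811.5   (calcium)
  7x1 + 0.2x2 + 48.9x3 + 1.1x4 ≥ 44.4   (phosphorus)
  x1, x2, x3, x4 ≥ 0.
At the optimum only limestone, meat-and-bone meal are positive (DDGS, oat hulls = 0). There the calcium and phosphorus constraints are tight.
That vertex is x2 = 1.849, x3 = 0.9004.
Cost = 0.07·1.849 + 0.76·0.9004 = 0.81373.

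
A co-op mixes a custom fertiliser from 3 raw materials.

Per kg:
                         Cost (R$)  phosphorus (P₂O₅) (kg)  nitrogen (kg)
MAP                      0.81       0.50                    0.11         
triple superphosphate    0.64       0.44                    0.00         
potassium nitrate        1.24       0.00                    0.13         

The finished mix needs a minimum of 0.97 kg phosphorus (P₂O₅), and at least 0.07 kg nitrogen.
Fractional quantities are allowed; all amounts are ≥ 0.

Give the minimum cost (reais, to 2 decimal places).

This is a linear program. Let x1 = kg of MAP, x2 = kg of triple superphosphate, x3 = kg of potassium nitrate.
Minimise 0.81x1 + 0.64x2 + 1.24x3 s.t.:
  0.5x1 + 0.44x2 ≥ 0.97   (phosphorus (P₂O₅))
  0.11x1 + 0.13x3 ≥ 0.07   (nitrogen)
  x1, x2, x3 ≥ 0.
The cheapest feasible vertex uses only MAP, triple superphosphate; potassium nitrate is not used. The phosphorus (P₂O₅) and nitrogen requirements are met with equality.
So MAP = 0.6364 kg, triple superphosphate = 1.481 kg.
Total cost: 0.81·0.6364 + 0.64·1.481 = 1.4633.

R$1.46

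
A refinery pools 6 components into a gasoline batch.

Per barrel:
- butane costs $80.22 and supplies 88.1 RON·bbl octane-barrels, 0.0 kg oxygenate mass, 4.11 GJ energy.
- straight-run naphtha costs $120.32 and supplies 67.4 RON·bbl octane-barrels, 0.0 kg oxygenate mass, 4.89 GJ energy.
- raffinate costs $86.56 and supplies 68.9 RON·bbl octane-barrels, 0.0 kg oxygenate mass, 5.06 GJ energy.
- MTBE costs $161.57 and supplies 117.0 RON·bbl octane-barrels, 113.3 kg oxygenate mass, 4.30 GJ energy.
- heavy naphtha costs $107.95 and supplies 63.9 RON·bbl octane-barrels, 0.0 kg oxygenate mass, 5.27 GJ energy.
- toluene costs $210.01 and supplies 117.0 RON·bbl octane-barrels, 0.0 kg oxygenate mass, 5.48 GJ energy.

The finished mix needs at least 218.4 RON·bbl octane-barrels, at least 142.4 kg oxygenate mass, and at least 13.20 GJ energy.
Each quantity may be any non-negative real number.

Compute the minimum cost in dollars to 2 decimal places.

Set it up as a linear program. Let x1 = barrels of butane, x2 = barrels of straight-run naphtha, x3 = barrels of raffinate, x4 = barrels of MTBE, x5 = barrels of heavy naphtha, x6 = barrels of toluene.
Minimize 80.22x1 + 120.32x2 + 86.56x3 + 161.57x4 + 107.95x5 + 210.01x6 subject to:
  88.1x1 + 67.4x2 + 68.9x3 + 117x4 + 63.9x5 + 117x6 ≥ 218.4   (octane-barrels)
  113.3x4 ≥ 142.4   (oxygenate mass)
  4.11x1 + 4.89x2 + 5.06x3 + 4.3x4 + 5.27x5 + 5.48x6 ≥ 13.2   (energy)
  x1, x2, x3, x4, x5, x6 ≥ 0.
The cheapest feasible vertex uses only raffinate, MTBE; butane, straight-run naphtha, heavy naphtha, toluene are not used. The oxygenate mass and energy requirements are met with equality.
Solving gives x3 = 1.5406, x4 = 1.2568.
Hence cost = 86.56·1.5406 + 161.57·1.2568 = $336.4155.

$336.42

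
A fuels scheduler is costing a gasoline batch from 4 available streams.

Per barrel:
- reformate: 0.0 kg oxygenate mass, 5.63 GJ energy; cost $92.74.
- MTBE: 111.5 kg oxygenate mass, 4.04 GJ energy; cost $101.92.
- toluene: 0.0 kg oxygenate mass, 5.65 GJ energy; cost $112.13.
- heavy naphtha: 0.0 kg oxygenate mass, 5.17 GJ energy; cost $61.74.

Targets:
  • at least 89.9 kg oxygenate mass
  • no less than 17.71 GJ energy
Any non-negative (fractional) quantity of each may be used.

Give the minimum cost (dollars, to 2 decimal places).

$254.77

Let x1 = barrels of reformate, x2 = barrels of MTBE, x3 = barrels of toluene, x4 = barrels of heavy naphtha.
Minimize 92.74x1 + 101.92x2 + 112.13x3 + 61.74x4 s.t.:
  111.5x2 ≥ 89.9   (oxygenate mass)
  5.63x1 + 4.04x2 + 5.65x3 + 5.17x4 ≥ 17.71   (energy)
  x1, x2, x3, x4 ≥ 0.
The cheapest feasible vertex uses only MTBE, heavy naphtha; reformate, toluene are not used. The oxygenate mass and energy requirements are met with equality.
That vertex is x2 = 0.80628, x4 = 2.7955.
Hence cost = 101.92·0.80628 + 61.74·2.7955 = $254.7702.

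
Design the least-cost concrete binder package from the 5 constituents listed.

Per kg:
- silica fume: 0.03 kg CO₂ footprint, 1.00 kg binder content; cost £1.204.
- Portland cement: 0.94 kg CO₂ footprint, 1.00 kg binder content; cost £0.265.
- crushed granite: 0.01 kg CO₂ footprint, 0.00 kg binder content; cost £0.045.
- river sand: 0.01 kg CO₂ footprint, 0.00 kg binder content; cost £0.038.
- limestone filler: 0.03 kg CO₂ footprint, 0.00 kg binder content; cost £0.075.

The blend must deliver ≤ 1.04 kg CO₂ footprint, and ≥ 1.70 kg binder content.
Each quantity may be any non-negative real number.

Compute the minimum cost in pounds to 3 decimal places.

£1.026

Treat it as an LP. Let x1 = kg of silica fume, x2 = kg of Portland cement, x3 = kg of crushed granite, x4 = kg of river sand, x5 = kg of limestone filler.
Minimize 1.204x1 + 0.265x2 + 0.045x3 + 0.038x4 + 0.075x5 with:
  0.03x1 + 0.94x2 + 0.01x3 + 0.01x4 + 0.03x5 ≤ 1.04   (CO₂ footprint)
  1x1 + 1x2 ≥ 1.7   (binder content)
  x1, x2, x3, x4, x5 ≥ 0.
The cheapest feasible vertex uses only silica fume, Portland cement; crushed granite, river sand, limestone filler are not used. Binding constraints: CO₂ footprint and binder content.
Solving gives x1 = 0.6132, x2 = 1.087.
Total cost: 1.204·0.6132 + 0.265·1.087 = 1.02635.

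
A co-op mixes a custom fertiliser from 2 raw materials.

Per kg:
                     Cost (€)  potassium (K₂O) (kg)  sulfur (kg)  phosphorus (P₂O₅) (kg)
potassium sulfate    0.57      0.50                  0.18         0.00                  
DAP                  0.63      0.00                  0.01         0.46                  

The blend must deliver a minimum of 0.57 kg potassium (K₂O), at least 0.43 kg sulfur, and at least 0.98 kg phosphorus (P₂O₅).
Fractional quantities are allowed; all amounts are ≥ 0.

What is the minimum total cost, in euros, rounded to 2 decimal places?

€2.64

This is a linear program. Let x1 = kg of potassium sulfate, x2 = kg of DAP.
Minimize 0.57x1 + 0.63x2 s.t.:
  0.5x1 ≥ 0.57   (potassium (K₂O))
  0.18x1 + 0.01x2 ≥ 0.43   (sulfur)
  0.46x2 ≥ 0.98   (phosphorus (P₂O₅))
  x1, x2 ≥ 0.
Both inputs are positive at the optimum. The sulfur and phosphorus (P₂O₅) requirements are met with equality.
Solving gives x1 = 2.271, x2 = 2.13.
Total cost: 0.57·2.271 + 0.63·2.13 = 2.6364.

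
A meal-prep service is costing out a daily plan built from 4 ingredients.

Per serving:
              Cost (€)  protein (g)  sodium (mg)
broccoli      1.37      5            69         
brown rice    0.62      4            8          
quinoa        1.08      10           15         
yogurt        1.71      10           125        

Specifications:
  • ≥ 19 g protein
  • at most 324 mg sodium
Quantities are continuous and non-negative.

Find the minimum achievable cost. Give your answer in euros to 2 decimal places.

€2.05

Let x1 = servings of broccoli, x2 = servings of brown rice, x3 = servings of quinoa, x4 = servings of yogurt.
Minimise 1.37x1 + 0.62x2 + 1.08x3 + 1.71x4 with:
  5x1 + 4x2 + 10x3 + 10x4 ≥ 19   (protein)
  69x1 + 8x2 + 15x3 + 125x4 ≤ 324   (sodium)
  x1, x2, x3, x4 ≥ 0.
The optimal basis is {quinoa}; broccoli, brown rice, yogurt drop out. The protein requirement is met with equality.
Optimal quantities: quinoa = 1.9 servings.
Cost = 1.08·1.9 = 2.0520.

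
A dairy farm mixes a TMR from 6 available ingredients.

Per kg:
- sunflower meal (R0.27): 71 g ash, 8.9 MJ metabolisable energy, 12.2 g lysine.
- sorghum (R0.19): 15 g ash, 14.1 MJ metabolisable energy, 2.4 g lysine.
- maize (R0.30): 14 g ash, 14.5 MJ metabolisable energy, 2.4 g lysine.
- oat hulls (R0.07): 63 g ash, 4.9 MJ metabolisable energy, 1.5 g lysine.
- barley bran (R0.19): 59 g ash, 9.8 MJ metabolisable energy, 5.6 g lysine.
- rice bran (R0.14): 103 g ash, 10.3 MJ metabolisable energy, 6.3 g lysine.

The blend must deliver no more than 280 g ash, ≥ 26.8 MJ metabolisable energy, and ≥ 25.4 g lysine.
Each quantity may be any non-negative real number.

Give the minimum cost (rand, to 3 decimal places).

R0.563

Treat it as an LP. Let x1 = kg of sunflower meal, x2 = kg of sorghum, x3 = kg of maize, x4 = kg of oat hulls, x5 = kg of barley bran, x6 = kg of rice bran.
Minimize 0.27x1 + 0.19x2 + 0.3x3 + 0.07x4 + 0.19x5 + 0.14x6 subject to:
  71x1 + 15x2 + 14x3 + 63x4 + 59x5 + 103x6 ≤ 280   (ash)
  8.9x1 + 14.1x2 + 14.5x3 + 4.9x4 + 9.8x5 + 10.3x6 ≥ 26.8   (metabolisable energy)
  12.2x1 + 2.4x2 + 2.4x3 + 1.5x4 + 5.6x5 + 6.3x6 ≥ 25.4   (lysine)
  x1, x2, x3, x4, x5, x6 ≥ 0.
The cheapest feasible vertex uses only sunflower meal, rice bran; sorghum, maize, oat hulls, barley bran are not used. The metabolisable energy and lysine requirements are met with equality.
So sunflower meal = 1.333 kg, rice bran = 1.45 kg.
Total cost: 0.27·1.333 + 0.14·1.45 = 0.56291.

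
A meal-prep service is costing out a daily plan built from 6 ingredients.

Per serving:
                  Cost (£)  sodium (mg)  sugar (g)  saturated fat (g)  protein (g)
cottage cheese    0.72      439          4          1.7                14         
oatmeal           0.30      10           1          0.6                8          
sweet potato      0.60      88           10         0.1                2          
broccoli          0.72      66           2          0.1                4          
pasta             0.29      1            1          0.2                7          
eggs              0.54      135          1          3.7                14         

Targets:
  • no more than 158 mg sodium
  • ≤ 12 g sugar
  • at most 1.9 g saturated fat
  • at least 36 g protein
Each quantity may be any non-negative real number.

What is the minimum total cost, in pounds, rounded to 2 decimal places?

£1.42

Let x1 = servings of cottage cheese, x2 = servings of oatmeal, x3 = servings of sweet potato, x4 = servings of broccoli, x5 = servings of pasta, x6 = servings of eggs.
Minimise 0.72x1 + 0.3x2 + 0.6x3 + 0.72x4 + 0.29x5 + 0.54x6 subject to:
  439x1 + 10x2 + 88x3 + 66x4 + 1x5 + 135x6 ≤ 158   (sodium)
  4x1 + 1x2 + 10x3 + 2x4 + 1x5 + 1x6 ≤ 12   (sugar)
  1.7x1 + 0.6x2 + 0.1x3 + 0.1x4 + 0.2x5 + 3.7x6 ≤ 1.9   (saturated fat)
  14x1 + 8x2 + 2x3 + 4x4 + 7x5 + 14x6 ≥ 36   (protein)
  x1, x2, x3, x4, x5, x6 ≥ 0.
The optimal basis is {oatmeal, pasta}; cottage cheese, sweet potato, broccoli, eggs drop out. The saturated fat and protein requirements are met with equality.
Solving gives x2 = 2.346, x5 = 2.462.
Cost = 0.3·2.346 + 0.29·2.462 = 1.4178.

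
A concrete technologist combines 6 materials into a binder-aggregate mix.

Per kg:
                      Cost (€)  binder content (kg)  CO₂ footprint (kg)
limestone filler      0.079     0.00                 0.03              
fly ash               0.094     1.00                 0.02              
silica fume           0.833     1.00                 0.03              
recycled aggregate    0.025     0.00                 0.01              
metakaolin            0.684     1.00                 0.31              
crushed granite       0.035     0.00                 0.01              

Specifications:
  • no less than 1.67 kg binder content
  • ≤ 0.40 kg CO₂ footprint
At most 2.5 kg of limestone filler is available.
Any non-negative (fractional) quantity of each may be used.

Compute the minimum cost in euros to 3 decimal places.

Treat it as an LP. Let x1 = kg of limestone filler, x2 = kg of fly ash, x3 = kg of silica fume, x4 = kg of recycled aggregate, x5 = kg of metakaolin, x6 = kg of crushed granite.
Minimise 0.079x1 + 0.094x2 + 0.833x3 + 0.025x4 + 0.684x5 + 0.035x6 subject to:
  1x2 + 1x3 + 1x5 ≥ 1.67   (binder content)
  0.03x1 + 0.02x2 + 0.03x3 + 0.01x4 + 0.31x5 + 0.01x6 ≤ 0.4   (CO₂ footprint)
  x1 ≤ 2.5
  x1, x2, x3, x4, x5, x6 ≥ 0.
The minimum-cost mix takes nothing from limestone filler, silica fume, recycled aggregate, metakaolin, crushed granite — only fly ash. The binder content requirement is met with equality.
That vertex is x2 = 1.67.
Objective = 0.094·1.67 = 0.15698.

€0.157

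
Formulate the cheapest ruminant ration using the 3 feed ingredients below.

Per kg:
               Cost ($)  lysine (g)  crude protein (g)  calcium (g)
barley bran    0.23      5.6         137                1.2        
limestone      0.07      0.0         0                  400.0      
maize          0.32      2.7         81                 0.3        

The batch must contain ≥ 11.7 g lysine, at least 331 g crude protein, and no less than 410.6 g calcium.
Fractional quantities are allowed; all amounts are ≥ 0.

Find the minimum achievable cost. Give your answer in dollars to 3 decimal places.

Let x1 = kg of barley bran, x2 = kg of limestone, x3 = kg of maize.
Minimize 0.23x1 + 0.07x2 + 0.32x3 subject to:
  5.6x1 + 2.7x3 ≥ 11.7   (lysine)
  137x1 + 81x3 ≥ 331   (crude protein)
  1.2x1 + 400x2 + 0.3x3 ≥ 410.6   (calcium)
  x1, x2, x3 ≥ 0.
At the optimum only barley bran, limestone are positive (maize = 0). The crude protein and calcium requirements are met with equality.
That vertex is x1 = 2.416, x2 = 1.019.
Objective = 0.23·2.416 + 0.07·1.019 = 0.62701.

$0.627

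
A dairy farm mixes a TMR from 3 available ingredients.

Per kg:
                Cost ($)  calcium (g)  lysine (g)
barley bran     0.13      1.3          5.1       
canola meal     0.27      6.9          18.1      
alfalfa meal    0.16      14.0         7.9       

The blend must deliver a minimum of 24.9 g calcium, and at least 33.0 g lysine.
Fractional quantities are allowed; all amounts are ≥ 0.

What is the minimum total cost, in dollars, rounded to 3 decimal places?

$0.540

Treat it as an LP. Let x1 = kg of barley bran, x2 = kg of canola meal, x3 = kg of alfalfa meal.
Minimize 0.13x1 + 0.27x2 + 0.16x3 subject to:
  1.3x1 + 6.9x2 + 14x3 ≥ 24.9   (calcium)
  5.1x1 + 18.1x2 + 7.9x3 ≥ 33   (lysine)
  x1, x2, x3 ≥ 0.
At the optimum only canola meal, alfalfa meal are positive (barley bran = 0). Binding constraints: calcium and lysine.
So canola meal = 1.334 kg, alfalfa meal = 1.121 kg.
Total cost: 0.27·1.334 + 0.16·1.121 = 0.53954.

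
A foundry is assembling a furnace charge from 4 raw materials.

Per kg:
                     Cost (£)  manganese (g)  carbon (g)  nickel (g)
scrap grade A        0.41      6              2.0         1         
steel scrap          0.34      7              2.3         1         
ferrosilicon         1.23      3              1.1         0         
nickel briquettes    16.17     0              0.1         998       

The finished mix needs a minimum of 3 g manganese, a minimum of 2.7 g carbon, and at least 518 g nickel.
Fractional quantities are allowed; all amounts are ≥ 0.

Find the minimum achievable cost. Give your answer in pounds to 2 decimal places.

Let x1 = kg of scrap grade A, x2 = kg of steel scrap, x3 = kg of ferrosilicon, x4 = kg of nickel briquettes.
min 0.41x1 + 0.34x2 + 1.23x3 + 16.17x4 s.t.:
  6x1 + 7x2 + 3x3 ≥ 3   (manganese)
  2x1 + 2.3x2 + 1.1x3 + 0.1x4 ≥ 2.7   (carbon)
  1x1 + 1x2 + 998x4 ≥ 518   (nickel)
  x1, x2, x3, x4 ≥ 0.
The cheapest feasible vertex uses only steel scrap, nickel briquettes; scrap grade A, ferrosilicon are not used. Binding constraints: carbon and nickel.
That vertex is x2 = 1.151, x4 = 0.5179.
Hence cost = 0.34·1.151 + 16.17·0.5179 = £8.7658.

£8.77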